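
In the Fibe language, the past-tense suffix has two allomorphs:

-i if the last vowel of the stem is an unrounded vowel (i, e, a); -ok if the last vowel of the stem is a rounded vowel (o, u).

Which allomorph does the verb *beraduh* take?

*beraduh*: last vowel = /u/, a rounded vowel → -ok.

-ok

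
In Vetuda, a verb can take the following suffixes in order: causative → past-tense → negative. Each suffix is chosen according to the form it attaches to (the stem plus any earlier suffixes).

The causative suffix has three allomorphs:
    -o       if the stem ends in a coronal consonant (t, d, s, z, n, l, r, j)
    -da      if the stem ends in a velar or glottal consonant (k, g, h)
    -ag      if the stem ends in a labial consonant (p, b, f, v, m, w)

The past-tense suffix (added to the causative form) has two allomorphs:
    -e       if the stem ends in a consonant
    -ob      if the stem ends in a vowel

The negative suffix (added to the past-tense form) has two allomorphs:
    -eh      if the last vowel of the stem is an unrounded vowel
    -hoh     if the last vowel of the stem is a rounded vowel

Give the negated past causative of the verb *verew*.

verewageeh

*verew* — final consonant /w/ (labial) → -ag → *verewag*.
The final sound of the causative form *verewag* is /g/, which is a consonant, so the past-tense suffix is -e, giving *verewage*.
The last vowel of the past-tense form *verewage* is /e/, which is an unrounded vowel, so the negative suffix is -eh, giving *verewageeh*.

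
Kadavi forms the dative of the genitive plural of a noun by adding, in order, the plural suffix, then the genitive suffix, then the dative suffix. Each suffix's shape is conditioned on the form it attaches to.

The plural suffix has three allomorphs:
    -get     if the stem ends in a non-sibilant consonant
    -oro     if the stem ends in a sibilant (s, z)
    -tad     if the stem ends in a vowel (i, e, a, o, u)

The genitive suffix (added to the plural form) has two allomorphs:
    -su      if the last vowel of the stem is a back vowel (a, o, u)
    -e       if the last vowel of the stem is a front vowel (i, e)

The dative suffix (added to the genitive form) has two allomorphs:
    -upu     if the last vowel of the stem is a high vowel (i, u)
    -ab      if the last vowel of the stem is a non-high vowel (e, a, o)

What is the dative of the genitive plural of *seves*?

sevesorosuupu

*seves* — final sound /s/ (a sibilant) → -oro → *sevesoro*.
The last vowel of the plural form *sevesoro* is /o/, which is a back vowel, so the genitive suffix is -su, giving *sevesorosu*.
Since the last vowel of the genitive form *sevesorosu* is /u/ (a high vowel), it takes -upu, giving *sevesorosuupu*.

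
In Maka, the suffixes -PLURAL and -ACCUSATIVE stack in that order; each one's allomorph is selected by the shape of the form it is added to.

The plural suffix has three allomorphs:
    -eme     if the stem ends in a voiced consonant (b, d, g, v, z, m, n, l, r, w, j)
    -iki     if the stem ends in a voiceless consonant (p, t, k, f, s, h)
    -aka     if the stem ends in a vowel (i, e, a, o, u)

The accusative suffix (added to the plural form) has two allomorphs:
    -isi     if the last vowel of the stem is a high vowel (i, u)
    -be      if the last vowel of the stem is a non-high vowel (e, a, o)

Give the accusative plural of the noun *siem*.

Since the final sound of *siem* is /m/ (a voiced consonant), it takes -eme, giving *siememe*.
The plural form *siememe* — last vowel /e/ (a non-high vowel) → -be → *siememebe*.

siememebe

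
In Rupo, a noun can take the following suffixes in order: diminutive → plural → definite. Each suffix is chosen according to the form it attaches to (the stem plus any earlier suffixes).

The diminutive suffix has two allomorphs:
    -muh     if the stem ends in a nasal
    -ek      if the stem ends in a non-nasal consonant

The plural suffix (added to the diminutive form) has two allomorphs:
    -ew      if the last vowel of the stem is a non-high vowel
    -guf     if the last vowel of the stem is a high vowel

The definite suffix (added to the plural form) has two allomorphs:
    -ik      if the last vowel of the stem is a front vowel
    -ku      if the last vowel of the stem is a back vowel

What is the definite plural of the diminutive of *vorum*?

*vorum*: final consonant = /m/, a nasal → -muh → *vorummuh*.
The diminutive form *vorummuh* — last vowel /u/ (a high vowel) → -guf → *vorummuhguf*.
The plural form *vorummuhguf* — last vowel /u/ (a back vowel) → -ku → *vorummuhgufku*.

vorummuhgufku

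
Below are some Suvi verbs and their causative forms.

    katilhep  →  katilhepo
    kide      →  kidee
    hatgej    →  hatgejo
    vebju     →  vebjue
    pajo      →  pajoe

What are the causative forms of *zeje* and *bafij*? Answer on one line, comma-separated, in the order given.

The alternation tracks the final sound of the stem — -o when the stem ends in a consonant (*katilhep*, *hatgej*); -e when the stem ends in a vowel (*kide*, *vebju*, *pajo*).
The final sound of *zeje* is /e/, which is a vowel, so the suffix is -e, giving *zejee*.
Since the final sound of *bafij* is /j/ (a consonant), it takes -o, giving *bafijo*.

zejee, bafijo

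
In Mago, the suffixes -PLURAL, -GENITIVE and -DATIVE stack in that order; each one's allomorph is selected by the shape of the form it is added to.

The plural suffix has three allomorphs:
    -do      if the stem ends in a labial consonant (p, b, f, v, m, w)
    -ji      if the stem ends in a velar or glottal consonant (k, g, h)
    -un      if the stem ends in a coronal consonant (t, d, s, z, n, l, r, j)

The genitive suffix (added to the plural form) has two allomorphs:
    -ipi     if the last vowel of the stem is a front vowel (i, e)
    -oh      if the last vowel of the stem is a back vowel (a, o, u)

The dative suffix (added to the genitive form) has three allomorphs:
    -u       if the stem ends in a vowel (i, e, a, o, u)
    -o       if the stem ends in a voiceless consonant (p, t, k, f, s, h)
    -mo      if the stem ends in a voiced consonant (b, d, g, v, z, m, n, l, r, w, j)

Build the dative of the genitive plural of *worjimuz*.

worjimuzunoho

*worjimuz*: final consonant = /z/, coronal → -un → *worjimuzun*.
The plural form *worjimuzun*: last vowel = /u/, a back vowel → -oh → *worjimuzunoh*.
The genitive form *worjimuzunoh*: final sound = /h/, a voiceless consonant → -o → *worjimuzunoho*.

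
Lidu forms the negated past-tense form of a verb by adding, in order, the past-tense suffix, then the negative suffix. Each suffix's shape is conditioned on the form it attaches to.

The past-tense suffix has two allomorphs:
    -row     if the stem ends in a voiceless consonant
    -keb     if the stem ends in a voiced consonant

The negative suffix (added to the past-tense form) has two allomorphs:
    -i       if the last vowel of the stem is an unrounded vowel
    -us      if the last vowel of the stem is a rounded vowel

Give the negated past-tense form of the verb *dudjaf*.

Since the final consonant of *dudjaf* is /f/ (voiceless), it takes -row, giving *dudjafrow*.
The past-tense form *dudjafrow*: last vowel = /o/, a rounded vowel → -us → *dudjafrowus*.

dudjafrowus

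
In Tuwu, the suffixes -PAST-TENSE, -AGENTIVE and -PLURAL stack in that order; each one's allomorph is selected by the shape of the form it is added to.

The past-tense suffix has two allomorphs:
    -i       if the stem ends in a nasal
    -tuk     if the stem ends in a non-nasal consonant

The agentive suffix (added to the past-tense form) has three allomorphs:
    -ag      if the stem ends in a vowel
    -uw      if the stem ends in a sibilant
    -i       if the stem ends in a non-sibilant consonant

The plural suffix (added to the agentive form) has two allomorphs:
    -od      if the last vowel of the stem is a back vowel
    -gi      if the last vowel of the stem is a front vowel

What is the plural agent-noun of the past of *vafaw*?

vafawtukigi

*vafaw* — final consonant /w/ (non-nasal) → -tuk → *vafawtuk*.
The past-tense form *vafawtuk* — final sound /k/ (a non-sibilant consonant) → -i → *vafawtuki*.
Since the last vowel of the agentive form *vafawtuki* is /i/ (a front vowel), it takes -gi, giving *vafawtukigi*.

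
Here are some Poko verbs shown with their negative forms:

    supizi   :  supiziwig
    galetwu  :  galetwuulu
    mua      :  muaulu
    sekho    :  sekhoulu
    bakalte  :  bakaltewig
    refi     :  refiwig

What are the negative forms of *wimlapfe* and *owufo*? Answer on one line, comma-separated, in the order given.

The suffix is conditioned by the last vowel: -wig when the last vowel of the stem is a front vowel (*supizi*, *bakalte*, *refi*); -ulu when the last vowel of the stem is a back vowel (*galetwu*, *mua*, *sekho*).
Since the last vowel of *wimlapfe* is /e/ (a front vowel), it takes -wig, giving *wimlapfewig*.
The last vowel of *owufo* is /o/, which is a back vowel, so the suffix is -ulu, giving *owufoulu*.

wimlapfewig, owufoulu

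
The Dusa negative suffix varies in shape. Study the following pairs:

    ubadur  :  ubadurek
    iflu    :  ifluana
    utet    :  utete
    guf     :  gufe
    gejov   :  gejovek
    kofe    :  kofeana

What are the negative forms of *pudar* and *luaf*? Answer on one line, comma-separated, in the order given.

pudarek, luafe

The alternation tracks the final sound of the stem — -e when the stem ends in a voiceless consonant (*utet*, *guf*); -ek when the stem ends in a voiced consonant (*ubadur*, *gejov*); -ana when the stem ends in a vowel (*iflu*, *kofe*).
*pudar*: final sound = /r/, a voiced consonant → -ek → *pudarek*.
*luaf* — final sound /f/ (a voiceless consonant) → -e → *luafe*.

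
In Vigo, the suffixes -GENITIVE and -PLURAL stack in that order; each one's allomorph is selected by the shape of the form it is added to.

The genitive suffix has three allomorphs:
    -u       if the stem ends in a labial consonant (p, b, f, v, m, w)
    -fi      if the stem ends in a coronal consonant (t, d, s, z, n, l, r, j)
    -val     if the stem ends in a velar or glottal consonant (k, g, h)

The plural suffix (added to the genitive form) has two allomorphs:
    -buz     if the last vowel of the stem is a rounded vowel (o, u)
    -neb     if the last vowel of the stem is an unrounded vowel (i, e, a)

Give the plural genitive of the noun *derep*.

derepubuz

*derep* — final consonant /p/ (labial) → -u → *derepu*.
The genitive form *derepu* — last vowel /u/ (a rounded vowel) → -buz → *derepubuz*.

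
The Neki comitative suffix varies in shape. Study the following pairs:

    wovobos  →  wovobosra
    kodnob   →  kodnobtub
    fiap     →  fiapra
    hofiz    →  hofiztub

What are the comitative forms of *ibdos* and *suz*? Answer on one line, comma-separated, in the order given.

ibdosra, suztub

The pattern is voicing of the final consonant: -ra when the stem ends in a voiceless consonant (*wovobos*, *fiap*); -tub when the stem ends in a voiced consonant (*kodnob*, *hofiz*).
*ibdos*: final consonant = /s/, voiceless → -ra → *ibdosra*.
*suz* — final consonant /z/ (voiced) → -tub → *suztub*.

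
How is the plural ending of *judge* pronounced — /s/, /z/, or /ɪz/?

The stem *judge* ends in a sibilant (/s, z, ʃ, ʒ, tʃ, dʒ/).
The plural suffix surfaces as /ɪz/ after sibilants, /s/ after other voiceless consonants, and /z/ after other voiced sounds.
So the plural -s on *judge* is pronounced /ɪz/.

/ɪz/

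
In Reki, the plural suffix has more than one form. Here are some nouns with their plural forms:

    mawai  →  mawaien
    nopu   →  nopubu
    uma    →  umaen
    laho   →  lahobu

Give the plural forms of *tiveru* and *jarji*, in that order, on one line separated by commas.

The alternation tracks the last vowel of the stem — -bu when the last vowel of the stem is a rounded vowel (*nopu*, *laho*); -en when the last vowel of the stem is an unrounded vowel (*mawai*, *uma*).
The last vowel of *tiveru* is /u/, which is a rounded vowel, so the suffix is -bu, giving *tiverubu*.
*jarji* — last vowel /i/ (an unrounded vowel) → -en → *jarjien*.

tiverubu, jarjien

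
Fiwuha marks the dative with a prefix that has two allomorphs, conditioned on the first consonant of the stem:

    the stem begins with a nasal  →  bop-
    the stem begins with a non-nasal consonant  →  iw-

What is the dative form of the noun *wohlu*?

The first consonant of *wohlu* is /w/, which is non-nasal, so the prefix is iw-, giving *iwwohlu*.

iwwohlu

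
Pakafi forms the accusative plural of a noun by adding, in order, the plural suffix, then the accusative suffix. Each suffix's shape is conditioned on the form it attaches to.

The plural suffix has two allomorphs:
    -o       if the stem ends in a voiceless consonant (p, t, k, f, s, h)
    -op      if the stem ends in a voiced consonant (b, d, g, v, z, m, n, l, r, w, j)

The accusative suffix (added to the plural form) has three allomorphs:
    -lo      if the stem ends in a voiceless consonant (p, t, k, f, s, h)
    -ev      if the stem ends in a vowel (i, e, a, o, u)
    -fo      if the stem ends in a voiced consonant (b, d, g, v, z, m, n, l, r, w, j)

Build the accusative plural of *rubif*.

The final consonant of *rubif* is /f/, which is voiceless, so the plural suffix is -o, giving *rubifo*.
The plural form *rubifo*: final sound = /o/, a vowel → -ev → *rubifoev*.

rubifoev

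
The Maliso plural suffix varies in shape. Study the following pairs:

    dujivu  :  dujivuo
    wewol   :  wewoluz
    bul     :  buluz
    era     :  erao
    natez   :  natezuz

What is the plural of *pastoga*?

pastogao

Looking at the final sound of each stem: -uz when the stem ends in a consonant (*wewol*, *bul*, *natez*); -o when the stem ends in a vowel (*dujivu*, *era*).
Since the final sound of *pastoga* is /a/ (a vowel), it takes -o, giving *pastogao*.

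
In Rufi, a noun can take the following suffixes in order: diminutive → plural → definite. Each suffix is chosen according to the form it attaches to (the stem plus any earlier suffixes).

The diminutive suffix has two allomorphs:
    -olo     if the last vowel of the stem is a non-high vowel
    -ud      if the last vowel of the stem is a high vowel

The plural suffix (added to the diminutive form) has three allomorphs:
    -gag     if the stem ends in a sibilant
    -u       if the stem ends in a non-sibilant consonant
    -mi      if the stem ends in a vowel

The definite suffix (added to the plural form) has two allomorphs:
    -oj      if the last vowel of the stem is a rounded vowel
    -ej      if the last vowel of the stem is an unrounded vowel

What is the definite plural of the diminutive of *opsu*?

opsuuduoj

*opsu*: last vowel = /u/, a high vowel → -ud → *opsuud*.
The final sound of the diminutive form *opsuud* is /d/, which is a non-sibilant consonant, so the plural suffix is -u, giving *opsuudu*.
Since the last vowel of the plural form *opsuudu* is /u/ (a rounded vowel), it takes -oj, giving *opsuuduoj*.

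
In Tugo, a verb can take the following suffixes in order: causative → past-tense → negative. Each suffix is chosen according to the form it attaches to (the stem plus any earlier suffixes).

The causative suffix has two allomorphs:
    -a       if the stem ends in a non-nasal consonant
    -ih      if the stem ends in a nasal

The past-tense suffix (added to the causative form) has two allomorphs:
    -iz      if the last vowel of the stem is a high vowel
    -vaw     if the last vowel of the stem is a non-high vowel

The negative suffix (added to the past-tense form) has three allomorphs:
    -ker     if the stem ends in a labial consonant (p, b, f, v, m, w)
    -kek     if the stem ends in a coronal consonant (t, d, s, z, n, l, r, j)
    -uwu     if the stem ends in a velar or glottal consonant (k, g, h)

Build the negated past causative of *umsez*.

*umsez*: final consonant = /z/, non-nasal → -a → *umseza*.
The last vowel of the causative form *umseza* is /a/, which is a non-high vowel, so the past-tense suffix is -vaw, giving *umsezavaw*.
Since the final consonant of the past-tense form *umsezavaw* is /w/ (labial), it takes -ker, giving *umsezavawker*.

umsezavawker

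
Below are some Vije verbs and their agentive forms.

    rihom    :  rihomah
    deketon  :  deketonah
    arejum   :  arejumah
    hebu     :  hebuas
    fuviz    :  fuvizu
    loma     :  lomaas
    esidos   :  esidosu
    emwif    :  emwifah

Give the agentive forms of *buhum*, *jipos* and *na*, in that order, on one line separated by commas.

buhumah, jiposu, naas

Looking at the final sound of each stem: -u when the stem ends in a sibilant (*fuviz*, *esidos*); -ah when the stem ends in a non-sibilant consonant (*rihom*, *deketon*, *arejum*, *emwif*); -as when the stem ends in a vowel (*hebu*, *loma*).
*buhum* — final sound /m/ (a non-sibilant consonant) → -ah → *buhumah*.
*jipos* — final sound /s/ (a sibilant) → -u → *jiposu*.
The final sound of *na* is /a/, which is a vowel, so the suffix is -as, giving *naas*.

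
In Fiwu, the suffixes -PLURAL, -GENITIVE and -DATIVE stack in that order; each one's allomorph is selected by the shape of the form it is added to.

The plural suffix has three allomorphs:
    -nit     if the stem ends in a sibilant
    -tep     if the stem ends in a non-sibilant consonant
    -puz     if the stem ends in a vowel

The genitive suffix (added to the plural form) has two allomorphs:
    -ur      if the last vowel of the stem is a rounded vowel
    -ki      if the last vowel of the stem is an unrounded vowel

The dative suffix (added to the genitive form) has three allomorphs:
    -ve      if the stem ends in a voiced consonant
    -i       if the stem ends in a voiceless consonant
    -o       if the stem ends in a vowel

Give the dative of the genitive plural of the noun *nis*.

nisnitkio

*nis* — final sound /s/ (a sibilant) → -nit → *nisnit*.
The plural form *nisnit* — last vowel /i/ (an unrounded vowel) → -ki → *nisnitki*.
Since the final sound of the genitive form *nisnitki* is /i/ (a vowel), it takes -o, giving *nisnitkio*.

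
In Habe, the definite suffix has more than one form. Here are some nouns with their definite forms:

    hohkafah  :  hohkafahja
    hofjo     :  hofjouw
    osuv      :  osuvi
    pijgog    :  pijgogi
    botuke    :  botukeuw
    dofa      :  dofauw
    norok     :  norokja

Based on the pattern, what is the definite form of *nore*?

Looking at the final sound of each stem: -ja when the stem ends in a voiceless consonant (*hohkafah*, *norok*); -i when the stem ends in a voiced consonant (*osuv*, *pijgog*); -uw when the stem ends in a vowel (*hofjo*, *botuke*, *dofa*).
*nore*: final sound = /e/, a vowel → -uw → *noreuw*.

noreuw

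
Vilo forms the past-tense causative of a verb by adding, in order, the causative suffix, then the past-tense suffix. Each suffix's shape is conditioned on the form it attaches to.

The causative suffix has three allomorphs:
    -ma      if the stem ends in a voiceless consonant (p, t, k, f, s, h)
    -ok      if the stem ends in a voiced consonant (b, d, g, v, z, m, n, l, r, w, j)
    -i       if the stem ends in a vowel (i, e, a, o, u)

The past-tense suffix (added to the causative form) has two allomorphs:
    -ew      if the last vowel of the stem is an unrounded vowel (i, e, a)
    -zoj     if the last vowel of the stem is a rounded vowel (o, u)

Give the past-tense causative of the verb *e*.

eiew

*e* — final sound /e/ (a vowel) → -i → *ei*.
The last vowel of the causative form *ei* is /i/, which is an unrounded vowel, so the past-tense suffix is -ew, giving *eiew*.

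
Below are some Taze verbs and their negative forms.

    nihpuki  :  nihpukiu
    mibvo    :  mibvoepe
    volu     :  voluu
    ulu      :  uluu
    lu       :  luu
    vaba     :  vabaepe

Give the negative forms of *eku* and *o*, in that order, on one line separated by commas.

The suffix is conditioned by the last vowel: -u when the last vowel of the stem is a high vowel (*nihpuki*, *volu*, *ulu*, *lu*); -epe when the last vowel of the stem is a non-high vowel (*mibvo*, *vaba*).
*eku* — last vowel /u/ (a high vowel) → -u → *ekuu*.
Since the last vowel of *o* is /o/ (a non-high vowel), it takes -epe, giving *oepe*.

ekuu, oepe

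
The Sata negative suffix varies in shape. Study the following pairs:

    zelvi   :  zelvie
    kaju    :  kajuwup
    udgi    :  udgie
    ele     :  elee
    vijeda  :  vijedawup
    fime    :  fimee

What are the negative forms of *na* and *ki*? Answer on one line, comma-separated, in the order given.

nawup, kie

Looking at the last vowel of each stem: -e when the last vowel of the stem is a front vowel (*zelvi*, *udgi*, *ele*, *fime*); -wup when the last vowel of the stem is a back vowel (*kaju*, *vijeda*).
Since the last vowel of *na* is /a/ (a back vowel), it takes -wup, giving *nawup*.
*ki*: last vowel = /i/, a front vowel → -e → *kie*.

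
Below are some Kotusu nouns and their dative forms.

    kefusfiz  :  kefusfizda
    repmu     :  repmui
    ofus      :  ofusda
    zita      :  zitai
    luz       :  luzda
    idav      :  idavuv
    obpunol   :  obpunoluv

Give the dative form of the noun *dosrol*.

dosroluv

Looking at the final sound of each stem: -da when the stem ends in a sibilant (*kefusfiz*, *ofus*, *luz*); -uv when the stem ends in a non-sibilant consonant (*idav*, *obpunol*); -i when the stem ends in a vowel (*repmu*, *zita*).
*dosrol* — final sound /l/ (a non-sibilant consonant) → -uv → *dosroluv*.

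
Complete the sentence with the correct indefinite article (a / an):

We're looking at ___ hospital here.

The indefinite article is chosen by the initial *sound* of the following word, not its spelling.
*hospital* begins with the sound /h/ (h is pronounced) — a consonant sound.
So the article is *a*: We're looking at a hospital here.

a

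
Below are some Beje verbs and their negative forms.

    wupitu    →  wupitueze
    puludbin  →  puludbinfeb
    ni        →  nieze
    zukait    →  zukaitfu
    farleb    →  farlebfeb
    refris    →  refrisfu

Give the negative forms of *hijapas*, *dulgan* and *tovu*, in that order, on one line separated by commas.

hijapasfu, dulganfeb, tovueze

Looking at the final sound of each stem: -fu when the stem ends in a voiceless consonant (*zukait*, *refris*); -feb when the stem ends in a voiced consonant (*puludbin*, *farleb*); -eze when the stem ends in a vowel (*wupitu*, *ni*).
The final sound of *hijapas* is /s/, which is a voiceless consonant, so the suffix is -fu, giving *hijapasfu*.
Since the final sound of *dulgan* is /n/ (a voiced consonant), it takes -feb, giving *dulganfeb*.
The final sound of *tovu* is /u/, which is a vowel, so the suffix is -eze, giving *tovueze*.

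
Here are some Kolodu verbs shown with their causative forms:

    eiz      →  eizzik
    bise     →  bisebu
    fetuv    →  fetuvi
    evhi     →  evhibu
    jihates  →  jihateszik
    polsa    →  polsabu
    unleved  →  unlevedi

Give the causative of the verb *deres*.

The alternation tracks the final sound of the stem — -zik when the stem ends in a sibilant (*eiz*, *jihates*); -i when the stem ends in a non-sibilant consonant (*fetuv*, *unleved*); -bu when the stem ends in a vowel (*bise*, *evhi*, *polsa*).
The final sound of *deres* is /s/, which is a sibilant, so the suffix is -zik, giving *dereszik*.

dereszik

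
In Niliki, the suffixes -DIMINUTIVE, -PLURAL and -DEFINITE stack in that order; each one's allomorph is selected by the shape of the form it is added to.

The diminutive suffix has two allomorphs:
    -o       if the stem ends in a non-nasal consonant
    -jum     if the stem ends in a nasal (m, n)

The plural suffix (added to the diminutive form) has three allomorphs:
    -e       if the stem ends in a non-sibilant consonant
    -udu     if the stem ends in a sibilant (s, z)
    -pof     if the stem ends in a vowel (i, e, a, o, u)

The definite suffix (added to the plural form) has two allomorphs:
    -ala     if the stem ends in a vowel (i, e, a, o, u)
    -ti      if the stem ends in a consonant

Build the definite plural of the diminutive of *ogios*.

The final consonant of *ogios* is /s/, which is non-nasal, so the diminutive suffix is -o, giving *ogioso*.
The diminutive form *ogioso*: final sound = /o/, a vowel → -pof → *ogiosopof*.
The final sound of the plural form *ogiosopof* is /f/, which is a consonant, so the definite suffix is -ti, giving *ogiosopofti*.

ogiosopofti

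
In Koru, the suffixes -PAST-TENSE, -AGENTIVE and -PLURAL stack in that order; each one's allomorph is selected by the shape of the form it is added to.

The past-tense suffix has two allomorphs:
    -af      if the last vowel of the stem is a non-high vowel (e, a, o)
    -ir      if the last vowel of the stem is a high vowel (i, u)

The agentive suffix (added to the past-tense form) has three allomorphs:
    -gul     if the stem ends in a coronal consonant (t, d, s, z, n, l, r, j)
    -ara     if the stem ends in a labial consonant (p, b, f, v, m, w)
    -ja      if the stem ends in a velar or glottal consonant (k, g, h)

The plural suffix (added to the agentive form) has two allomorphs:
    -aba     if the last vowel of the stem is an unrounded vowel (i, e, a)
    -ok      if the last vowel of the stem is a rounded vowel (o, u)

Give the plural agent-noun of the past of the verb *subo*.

*subo*: last vowel = /o/, a non-high vowel → -af → *suboaf*.
The past-tense form *suboaf* — final consonant /f/ (labial) → -ara → *suboafara*.
The agentive form *suboafara* — last vowel /a/ (an unrounded vowel) → -aba → *suboafaraaba*.

suboafaraaba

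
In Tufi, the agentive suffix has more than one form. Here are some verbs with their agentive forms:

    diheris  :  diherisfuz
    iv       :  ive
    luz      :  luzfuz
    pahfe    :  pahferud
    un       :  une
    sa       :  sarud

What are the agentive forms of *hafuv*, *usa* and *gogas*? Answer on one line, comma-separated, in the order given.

The alternation tracks the final sound of the stem — -fuz when the stem ends in a sibilant (*diheris*, *luz*); -e when the stem ends in a non-sibilant consonant (*iv*, *un*); -rud when the stem ends in a vowel (*pahfe*, *sa*).
*hafuv*: final sound = /v/, a non-sibilant consonant → -e → *hafuve*.
Since the final sound of *usa* is /a/ (a vowel), it takes -rud, giving *usarud*.
The final sound of *gogas* is /s/, which is a sibilant, so the suffix is -fuz, giving *gogasfuz*.

hafuve, usarud, gogasfuz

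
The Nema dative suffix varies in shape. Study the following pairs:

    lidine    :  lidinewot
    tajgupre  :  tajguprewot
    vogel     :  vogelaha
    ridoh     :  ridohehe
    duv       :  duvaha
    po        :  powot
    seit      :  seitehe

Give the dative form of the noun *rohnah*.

rohnahehe

The suffix is conditioned by the final sound: -ehe when the stem ends in a voiceless consonant (*ridoh*, *seit*); -aha when the stem ends in a voiced consonant (*vogel*, *duv*); -wot when the stem ends in a vowel (*lidine*, *tajgupre*, *po*).
*rohnah*: final sound = /h/, a voiceless consonant → -ehe → *rohnahehe*.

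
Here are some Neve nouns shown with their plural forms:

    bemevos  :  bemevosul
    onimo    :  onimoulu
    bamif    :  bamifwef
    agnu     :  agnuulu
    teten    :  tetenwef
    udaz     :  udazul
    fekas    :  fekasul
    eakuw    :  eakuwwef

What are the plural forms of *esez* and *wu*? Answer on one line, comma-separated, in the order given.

The alternation tracks the final sound of the stem — -ul when the stem ends in a sibilant (*bemevos*, *udaz*, *fekas*); -wef when the stem ends in a non-sibilant consonant (*bamif*, *teten*, *eakuw*); -ulu when the stem ends in a vowel (*onimo*, *agnu*).
The final sound of *esez* is /z/, which is a sibilant, so the suffix is -ul, giving *esezul*.
Since the final sound of *wu* is /u/ (a vowel), it takes -ulu, giving *wuulu*.

esezul, wuulu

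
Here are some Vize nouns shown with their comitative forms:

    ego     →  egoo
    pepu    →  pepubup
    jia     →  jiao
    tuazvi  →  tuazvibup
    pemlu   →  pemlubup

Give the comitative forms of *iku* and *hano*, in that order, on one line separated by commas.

ikubup, hanoo

Looking at the last vowel of each stem: -bup when the last vowel of the stem is a high vowel (*pepu*, *tuazvi*, *pemlu*); -o when the last vowel of the stem is a non-high vowel (*ego*, *jia*).
*iku* — last vowel /u/ (a high vowel) → -bup → *ikubup*.
*hano*: last vowel = /o/, a non-high vowel → -o → *hanoo*.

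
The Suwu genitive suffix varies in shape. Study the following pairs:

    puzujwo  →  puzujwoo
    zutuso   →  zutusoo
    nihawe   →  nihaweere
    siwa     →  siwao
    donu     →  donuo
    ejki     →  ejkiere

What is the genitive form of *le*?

leere

The suffix is conditioned by the last vowel: -ere when the last vowel of the stem is a front vowel (*nihawe*, *ejki*); -o when the last vowel of the stem is a back vowel (*puzujwo*, *zutuso*, *siwa*, *donu*).
The last vowel of *le* is /e/, which is a front vowel, so the suffix is -ere, giving *leere*.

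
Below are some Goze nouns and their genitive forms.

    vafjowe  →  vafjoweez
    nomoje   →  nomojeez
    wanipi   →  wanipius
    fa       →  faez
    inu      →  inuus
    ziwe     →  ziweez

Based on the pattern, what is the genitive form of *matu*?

The alternation tracks the last vowel of the stem — -us when the last vowel of the stem is a high vowel (*wanipi*, *inu*); -ez when the last vowel of the stem is a non-high vowel (*vafjowe*, *nomoje*, *fa*, *ziwe*).
*matu* — last vowel /u/ (a high vowel) → -us → *matuus*.

matuus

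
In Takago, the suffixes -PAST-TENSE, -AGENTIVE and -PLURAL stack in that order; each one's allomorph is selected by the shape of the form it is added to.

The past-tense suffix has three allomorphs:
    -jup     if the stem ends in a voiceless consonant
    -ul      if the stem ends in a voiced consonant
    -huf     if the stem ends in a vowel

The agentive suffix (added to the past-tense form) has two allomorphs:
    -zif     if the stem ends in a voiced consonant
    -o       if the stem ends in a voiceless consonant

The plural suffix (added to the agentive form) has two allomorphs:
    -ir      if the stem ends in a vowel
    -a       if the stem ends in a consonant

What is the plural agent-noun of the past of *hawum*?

The final sound of *hawum* is /m/, which is a voiced consonant, so the past-tense suffix is -ul, giving *hawumul*.
Since the final consonant of the past-tense form *hawumul* is /l/ (voiced), it takes -zif, giving *hawumulzif*.
The agentive form *hawumulzif*: final sound = /f/, a consonant → -a → *hawumulzifa*.

hawumulzifa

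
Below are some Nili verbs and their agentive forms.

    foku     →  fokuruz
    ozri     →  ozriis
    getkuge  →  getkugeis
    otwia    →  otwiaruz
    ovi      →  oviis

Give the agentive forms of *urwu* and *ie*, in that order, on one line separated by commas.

urwuruz, ieis

The pattern is front/back vowel harmony: -is when the last vowel of the stem is a front vowel (*ozri*, *getkuge*, *ovi*); -ruz when the last vowel of the stem is a back vowel (*foku*, *otwia*).
Since the last vowel of *urwu* is /u/ (a back vowel), it takes -ruz, giving *urwuruz*.
*ie*: last vowel = /e/, a front vowel → -is → *ieis*.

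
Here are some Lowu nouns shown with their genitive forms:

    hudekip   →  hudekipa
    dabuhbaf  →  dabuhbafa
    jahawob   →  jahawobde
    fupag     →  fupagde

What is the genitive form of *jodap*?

jodapa

Looking at the final consonant of each stem: -a when the stem ends in a voiceless consonant (*hudekip*, *dabuhbaf*); -de when the stem ends in a voiced consonant (*jahawob*, *fupag*).
The final consonant of *jodap* is /p/, which is voiceless, so the suffix is -a, giving *jodapa*.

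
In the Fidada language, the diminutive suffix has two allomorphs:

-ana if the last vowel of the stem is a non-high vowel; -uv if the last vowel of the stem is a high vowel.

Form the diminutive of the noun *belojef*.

belojefana

*belojef*: last vowel = /e/, a non-high vowel → -ana → *belojefana*.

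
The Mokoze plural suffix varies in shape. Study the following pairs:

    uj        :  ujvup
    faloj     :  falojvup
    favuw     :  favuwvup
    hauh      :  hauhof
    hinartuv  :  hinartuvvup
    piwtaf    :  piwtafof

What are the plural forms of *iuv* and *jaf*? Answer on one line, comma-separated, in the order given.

Looking at the final consonant of each stem: -of when the stem ends in a voiceless consonant (*hauh*, *piwtaf*); -vup when the stem ends in a voiced consonant (*uj*, *faloj*, *favuw*, *hinartuv*).
The final consonant of *iuv* is /v/, which is voiced, so the suffix is -vup, giving *iuvvup*.
The final consonant of *jaf* is /f/, which is voiceless, so the suffix is -of, giving *jafof*.

iuvvup, jafof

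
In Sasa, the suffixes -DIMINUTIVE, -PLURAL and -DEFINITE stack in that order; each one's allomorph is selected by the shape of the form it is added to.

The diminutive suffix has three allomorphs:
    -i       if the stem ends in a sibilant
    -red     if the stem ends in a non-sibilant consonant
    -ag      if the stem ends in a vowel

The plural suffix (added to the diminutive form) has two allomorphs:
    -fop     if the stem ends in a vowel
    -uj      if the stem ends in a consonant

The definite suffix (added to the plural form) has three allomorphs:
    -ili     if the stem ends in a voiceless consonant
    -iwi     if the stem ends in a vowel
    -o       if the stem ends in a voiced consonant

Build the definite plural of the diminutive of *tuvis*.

tuvisifopili

*tuvis*: final sound = /s/, a sibilant → -i → *tuvisi*.
The final sound of the diminutive form *tuvisi* is /i/, which is a vowel, so the plural suffix is -fop, giving *tuvisifop*.
The plural form *tuvisifop*: final sound = /p/, a voiceless consonant → -ili → *tuvisifopili*.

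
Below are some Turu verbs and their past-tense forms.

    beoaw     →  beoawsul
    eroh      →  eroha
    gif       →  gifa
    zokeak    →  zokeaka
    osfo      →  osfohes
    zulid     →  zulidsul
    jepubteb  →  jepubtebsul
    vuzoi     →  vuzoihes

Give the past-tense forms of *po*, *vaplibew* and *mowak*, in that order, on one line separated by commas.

pohes, vaplibewsul, mowaka

Looking at the final sound of each stem: -a when the stem ends in a voiceless consonant (*eroh*, *gif*, *zokeak*); -sul when the stem ends in a voiced consonant (*beoaw*, *zulid*, *jepubteb*); -hes when the stem ends in a vowel (*osfo*, *vuzoi*).
*po*: final sound = /o/, a vowel → -hes → *pohes*.
Since the final sound of *vaplibew* is /w/ (a voiced consonant), it takes -sul, giving *vaplibewsul*.
The final sound of *mowak* is /k/, which is a voiceless consonant, so the suffix is -a, giving *mowaka*.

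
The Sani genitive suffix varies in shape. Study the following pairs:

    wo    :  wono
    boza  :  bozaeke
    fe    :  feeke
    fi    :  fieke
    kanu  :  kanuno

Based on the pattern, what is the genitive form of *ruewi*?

The pattern is rounding harmony: -no when the last vowel of the stem is a rounded vowel (*wo*, *kanu*); -eke when the last vowel of the stem is an unrounded vowel (*boza*, *fe*, *fi*).
The last vowel of *ruewi* is /i/, which is an unrounded vowel, so the suffix is -eke, giving *ruewieke*.

ruewieke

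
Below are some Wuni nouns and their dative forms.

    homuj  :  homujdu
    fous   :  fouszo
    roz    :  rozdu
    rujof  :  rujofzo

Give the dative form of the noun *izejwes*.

izejweszo

The suffix is conditioned by the final consonant: -zo when the stem ends in a voiceless consonant (*fous*, *rujof*); -du when the stem ends in a voiced consonant (*homuj*, *roz*).
*izejwes* — final consonant /s/ (voiceless) → -zo → *izejweszo*.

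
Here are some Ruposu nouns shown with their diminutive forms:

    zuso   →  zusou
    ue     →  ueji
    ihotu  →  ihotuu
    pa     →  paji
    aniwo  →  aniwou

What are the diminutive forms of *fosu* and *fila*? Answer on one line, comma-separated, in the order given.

The alternation tracks the last vowel of the stem — -u when the last vowel of the stem is a rounded vowel (*zuso*, *ihotu*, *aniwo*); -ji when the last vowel of the stem is an unrounded vowel (*ue*, *pa*).
*fosu* — last vowel /u/ (a rounded vowel) → -u → *fosuu*.
Since the last vowel of *fila* is /a/ (an unrounded vowel), it takes -ji, giving *filaji*.

fosuu, filaji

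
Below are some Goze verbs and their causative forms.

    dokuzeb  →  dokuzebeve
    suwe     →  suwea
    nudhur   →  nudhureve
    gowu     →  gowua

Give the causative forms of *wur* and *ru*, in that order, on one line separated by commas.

wureve, rua

The suffix is conditioned by the final sound: -eve when the stem ends in a consonant (*dokuzeb*, *nudhur*); -a when the stem ends in a vowel (*suwe*, *gowu*).
Since the final sound of *wur* is /r/ (a consonant), it takes -eve, giving *wureve*.
Since the final sound of *ru* is /u/ (a vowel), it takes -a, giving *rua*.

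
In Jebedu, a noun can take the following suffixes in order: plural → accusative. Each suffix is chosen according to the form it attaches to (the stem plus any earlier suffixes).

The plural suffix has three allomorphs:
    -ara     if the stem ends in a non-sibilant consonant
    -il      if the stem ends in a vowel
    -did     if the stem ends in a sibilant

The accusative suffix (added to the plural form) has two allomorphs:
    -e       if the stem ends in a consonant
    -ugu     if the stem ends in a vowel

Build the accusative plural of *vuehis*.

*vuehis*: final sound = /s/, a sibilant → -did → *vuehisdid*.
The final sound of the plural form *vuehisdid* is /d/, which is a consonant, so the accusative suffix is -e, giving *vuehisdide*.

vuehisdide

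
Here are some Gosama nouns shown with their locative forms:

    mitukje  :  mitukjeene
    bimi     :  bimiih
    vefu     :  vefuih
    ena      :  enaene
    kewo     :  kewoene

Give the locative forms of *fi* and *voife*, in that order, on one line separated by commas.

fiih, voifeene

Looking at the last vowel of each stem: -ih when the last vowel of the stem is a high vowel (*bimi*, *vefu*); -ene when the last vowel of the stem is a non-high vowel (*mitukje*, *ena*, *kewo*).
*fi*: last vowel = /i/, a high vowel → -ih → *fiih*.
Since the last vowel of *voife* is /e/ (a non-high vowel), it takes -ene, giving *voifeene*.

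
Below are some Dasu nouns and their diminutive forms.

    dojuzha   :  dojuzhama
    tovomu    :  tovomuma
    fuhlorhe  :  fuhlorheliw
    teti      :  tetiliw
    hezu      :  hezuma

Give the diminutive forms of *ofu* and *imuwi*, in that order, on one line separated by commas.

ofuma, imuwiliw

Looking at the last vowel of each stem: -liw when the last vowel of the stem is a front vowel (*fuhlorhe*, *teti*); -ma when the last vowel of the stem is a back vowel (*dojuzha*, *tovomu*, *hezu*).
The last vowel of *ofu* is /u/, which is a back vowel, so the suffix is -ma, giving *ofuma*.
*imuwi*: last vowel = /i/, a front vowel → -liw → *imuwiliw*.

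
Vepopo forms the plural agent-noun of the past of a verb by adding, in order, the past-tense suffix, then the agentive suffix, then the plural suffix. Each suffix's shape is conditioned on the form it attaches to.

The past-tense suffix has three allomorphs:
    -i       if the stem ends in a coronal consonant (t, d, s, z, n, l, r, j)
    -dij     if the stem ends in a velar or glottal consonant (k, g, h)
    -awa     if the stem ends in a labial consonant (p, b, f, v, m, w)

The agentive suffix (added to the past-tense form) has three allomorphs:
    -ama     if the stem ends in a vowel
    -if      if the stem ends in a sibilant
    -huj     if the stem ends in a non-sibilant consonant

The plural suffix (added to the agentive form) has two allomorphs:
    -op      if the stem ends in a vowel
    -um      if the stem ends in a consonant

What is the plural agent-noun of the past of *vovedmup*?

vovedmupawaamaop

*vovedmup*: final consonant = /p/, labial → -awa → *vovedmupawa*.
Since the final sound of the past-tense form *vovedmupawa* is /a/ (a vowel), it takes -ama, giving *vovedmupawaama*.
The final sound of the agentive form *vovedmupawaama* is /a/, which is a vowel, so the plural suffix is -op, giving *vovedmupawaamaop*.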